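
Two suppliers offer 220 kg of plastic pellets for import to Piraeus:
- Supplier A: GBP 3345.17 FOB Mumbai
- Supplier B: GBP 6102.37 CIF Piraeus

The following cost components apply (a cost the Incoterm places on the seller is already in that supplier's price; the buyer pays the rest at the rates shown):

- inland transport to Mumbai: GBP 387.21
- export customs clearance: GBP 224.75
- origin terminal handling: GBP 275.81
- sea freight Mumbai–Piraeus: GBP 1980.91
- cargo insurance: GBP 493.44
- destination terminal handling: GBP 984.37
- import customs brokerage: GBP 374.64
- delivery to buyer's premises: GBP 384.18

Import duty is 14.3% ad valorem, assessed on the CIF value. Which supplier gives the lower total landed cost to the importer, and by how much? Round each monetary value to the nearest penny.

Supplier A is cheaper by GBP 323.30

Supplier A (FOB):
CIF value = FOB price + freight + insurance = 3345.17 + 1980.91 + 493.44 = 5819.52
Import duty = 5819.52 × 14.3% = 832.19
Buyer bears (A): 1980.91 + 493.44 + 984.37 + 374.64 + 384.18 = 4217.54
Landed cost (A) = invoice 3345.17 + 4217.54 + duty 832.19 = 8394.90
Supplier B (CIF):
The CIF price already equals the CIF value: 6102.37
Import duty = 6102.37 × 14.3% = 872.64
Buyer bears (B): 984.37 + 374.64 + 384.18 = 1743.19
Landed cost (B) = invoice 6102.37 + 1743.19 + duty 872.64 = 8718.20
Difference = |8394.90 − 8718.20| = 323.30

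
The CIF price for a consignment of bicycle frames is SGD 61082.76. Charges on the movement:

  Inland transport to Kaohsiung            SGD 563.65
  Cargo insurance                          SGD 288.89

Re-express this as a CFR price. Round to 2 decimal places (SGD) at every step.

CFR price: SGD 60793.87

Not relevant to the conversion: inland to port — on the seller under both CIF and CFR; already in the CIF price and stays in the CFR price.
From CIF to CFR, the seller no longer bears: insurance.
CFR price = 61082.76 − 288.89 = 60793.87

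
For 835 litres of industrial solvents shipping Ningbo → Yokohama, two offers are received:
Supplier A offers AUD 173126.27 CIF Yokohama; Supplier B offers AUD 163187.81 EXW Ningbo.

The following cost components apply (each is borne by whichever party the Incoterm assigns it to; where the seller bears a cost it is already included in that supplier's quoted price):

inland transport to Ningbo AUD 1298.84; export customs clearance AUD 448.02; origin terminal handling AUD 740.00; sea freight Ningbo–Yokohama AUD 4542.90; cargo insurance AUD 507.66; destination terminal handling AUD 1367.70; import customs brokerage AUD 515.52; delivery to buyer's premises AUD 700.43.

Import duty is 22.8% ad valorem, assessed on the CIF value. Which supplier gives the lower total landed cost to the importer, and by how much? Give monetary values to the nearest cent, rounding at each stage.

Supplier A (CIF):
The CIF price already equals the CIF value: 173126.27
Import duty = 173126.27 × 22.8% = 39472.79
Buyer bears (A): 1367.70 + 515.52 + 700.43 = 2583.65
Landed cost (A) = invoice 173126.27 + 2583.65 + duty 39472.79 = 215182.71
Supplier B (EXW):
CIF value = EXW price + inland to port + export clearance + origin terminal + freight + insurance = 163187.81 + 1298.84 + 448.02 + 740.00 + 4542.90 + 507.66 = 170725.23
Import duty = 170725.23 × 22.8% = 38925.35
Buyer bears (B): 1298.84 + 448.02 + 740.00 + 4542.90 + 507.66 + 1367.70 + 515.52 + 700.43 = 10121.07
Landed cost (B) = invoice 163187.81 + 10121.07 + duty 38925.35 = 212234.23
Difference = |215182.71 − 212234.23| = 2948.48

Supplier B is cheaper by AUD 2948.48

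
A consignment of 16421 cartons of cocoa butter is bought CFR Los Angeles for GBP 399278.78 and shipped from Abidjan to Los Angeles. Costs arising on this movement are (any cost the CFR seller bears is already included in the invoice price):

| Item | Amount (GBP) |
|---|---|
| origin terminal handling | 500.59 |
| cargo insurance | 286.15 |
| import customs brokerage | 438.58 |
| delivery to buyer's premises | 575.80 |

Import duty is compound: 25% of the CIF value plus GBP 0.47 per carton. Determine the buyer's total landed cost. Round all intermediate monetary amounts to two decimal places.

CFR: the seller pays costs through ocean freight to the destination port, but not insurance.
Already in the invoice (seller's account under CFR): origin terminal — exclude.
CIF value = CFR price + insurance = 399278.78 + 286.15 = 399564.93
Ad valorem component: 399564.93 × 25% = 99891.23
Specific component: 16421 × 0.47 = 7717.87
Import duty = 99891.23 + 7717.87 = 107609.10
Buyer bears: insurance 286.15 + brokerage 438.58 + delivery 575.80 + duty 107609.10 = 108909.63
Landed cost = invoice 399278.78 + 108909.63 = 508188.41

Total landed cost: GBP 508188.41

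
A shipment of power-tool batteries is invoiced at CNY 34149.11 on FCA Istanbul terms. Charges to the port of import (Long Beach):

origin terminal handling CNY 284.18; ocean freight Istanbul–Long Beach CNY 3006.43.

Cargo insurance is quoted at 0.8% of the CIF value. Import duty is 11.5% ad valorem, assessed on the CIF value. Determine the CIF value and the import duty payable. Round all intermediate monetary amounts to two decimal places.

Let C be the CIF value. C = FCA price + pre-shipment costs + freight + 0.8% × C
C − 0.8% × C = 34149.11 + 284.18 + 3006.43
0.992 × C = 37439.72
C = 37439.72 / 0.992 = 37741.65
Insurance premium = 0.8% × 37741.65 = 301.93
Import duty = 37741.65 × 11.5% = 4340.29

CIF value: CNY 37741.65; import duty: CNY 4340.29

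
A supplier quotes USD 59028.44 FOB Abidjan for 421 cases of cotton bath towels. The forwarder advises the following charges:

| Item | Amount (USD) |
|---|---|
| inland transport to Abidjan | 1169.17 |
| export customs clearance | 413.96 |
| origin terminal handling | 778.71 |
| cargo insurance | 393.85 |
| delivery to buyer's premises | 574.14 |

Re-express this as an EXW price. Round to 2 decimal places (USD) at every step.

EXW price: USD 56666.60

Not relevant to the conversion: delivery, insurance — on the buyer under both terms; not part of either seller's price.
From FOB to EXW, the seller no longer bears: inland to port, export clearance, origin terminal.
EXW price = 59028.44 − 1169.17 − 413.96 − 778.71 = 56666.60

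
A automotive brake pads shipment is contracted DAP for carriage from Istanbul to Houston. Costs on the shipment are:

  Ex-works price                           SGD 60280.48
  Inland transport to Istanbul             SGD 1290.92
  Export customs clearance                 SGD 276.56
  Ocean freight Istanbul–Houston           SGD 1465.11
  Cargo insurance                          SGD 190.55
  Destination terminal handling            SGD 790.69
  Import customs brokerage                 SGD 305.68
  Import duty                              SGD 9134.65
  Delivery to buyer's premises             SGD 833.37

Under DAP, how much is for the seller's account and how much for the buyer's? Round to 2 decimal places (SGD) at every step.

DAP: the seller bears all costs to the named destination except import duty and clearance.
Seller's account: goods 60280.48 + inland to port 1290.92 + export clearance 276.56 + freight 1465.11 + insurance 190.55 + destination terminal 790.69 + delivery 833.37 = 65127.68
Buyer's account: brokerage 305.68 + duty 9134.65 = 9440.33

Seller: SGD 65127.68; buyer: SGD 9440.33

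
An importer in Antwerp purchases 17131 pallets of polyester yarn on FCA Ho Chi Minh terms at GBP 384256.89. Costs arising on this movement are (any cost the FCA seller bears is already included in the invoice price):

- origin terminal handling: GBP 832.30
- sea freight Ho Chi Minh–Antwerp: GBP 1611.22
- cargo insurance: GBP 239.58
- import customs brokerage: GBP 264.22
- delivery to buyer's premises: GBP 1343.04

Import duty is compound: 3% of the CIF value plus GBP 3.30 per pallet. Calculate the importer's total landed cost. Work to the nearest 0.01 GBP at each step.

FCA: the seller delivers export-cleared goods to the carrier; the buyer bears costs from that point.
CIF value = FCA price + origin terminal + freight + insurance = 384256.89 + 832.30 + 1611.22 + 239.58 = 386939.99
Ad valorem component: 386939.99 × 3% = 11608.20
Specific component: 17131 × 3.30 = 56532.30
Import duty = 11608.20 + 56532.30 = 68140.50
Buyer bears: origin terminal 832.30 + freight 1611.22 + insurance 239.58 + brokerage 264.22 + delivery 1343.04 + duty 68140.50 = 72430.86
Landed cost = invoice 384256.89 + 72430.86 = 456687.75

Total landed cost: GBP 456687.75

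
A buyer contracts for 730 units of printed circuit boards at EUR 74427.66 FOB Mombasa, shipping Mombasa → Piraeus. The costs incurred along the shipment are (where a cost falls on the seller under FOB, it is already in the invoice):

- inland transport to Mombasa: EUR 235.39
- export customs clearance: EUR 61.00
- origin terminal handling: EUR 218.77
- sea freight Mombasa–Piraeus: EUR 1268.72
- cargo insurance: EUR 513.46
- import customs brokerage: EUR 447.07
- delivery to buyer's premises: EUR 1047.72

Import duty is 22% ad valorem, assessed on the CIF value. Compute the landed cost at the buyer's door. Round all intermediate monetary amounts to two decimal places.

Total landed cost: EUR 94470.79

FOB: the seller bears costs until goods are on board at the origin port; the buyer bears freight, insurance and all costs thereafter.
Already in the invoice (seller's account under FOB): inland to port, export clearance, origin terminal — exclude.
CIF value = FOB price + freight + insurance = 74427.66 + 1268.72 + 513.46 = 76209.84
Import duty = 76209.84 × 22% = 16766.16
Buyer bears: freight 1268.72 + insurance 513.46 + brokerage 447.07 + delivery 1047.72 + duty 16766.16 = 20043.13
Landed cost = invoice 74427.66 + 20043.13 = 94470.79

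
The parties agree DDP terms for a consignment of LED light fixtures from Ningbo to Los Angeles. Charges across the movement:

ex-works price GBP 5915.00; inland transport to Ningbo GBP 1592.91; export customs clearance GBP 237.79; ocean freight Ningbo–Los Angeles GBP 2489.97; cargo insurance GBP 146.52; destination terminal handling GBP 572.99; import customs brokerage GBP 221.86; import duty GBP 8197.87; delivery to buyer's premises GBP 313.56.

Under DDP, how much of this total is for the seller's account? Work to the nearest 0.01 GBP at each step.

Seller's account: GBP 19688.47

DDP: the seller bears all costs including import duty.
Seller's account: goods 5915.00 + inland to port 1592.91 + export clearance 237.79 + freight 2489.97 + insurance 146.52 + destination terminal 572.99 + brokerage 221.86 + duty 8197.87 + delivery 313.56 = 19688.47
Buyer's account: 0.00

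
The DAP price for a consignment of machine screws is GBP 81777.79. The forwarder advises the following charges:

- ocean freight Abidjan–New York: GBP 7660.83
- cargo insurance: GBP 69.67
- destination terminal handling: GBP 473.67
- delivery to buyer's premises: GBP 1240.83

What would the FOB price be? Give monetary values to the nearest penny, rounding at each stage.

FOB price: GBP 72332.79

From DAP to FOB, the seller no longer bears: freight, insurance, destination terminal, delivery.
FOB price = 81777.79 − 7660.83 − 69.67 − 473.67 − 1240.83 = 72332.79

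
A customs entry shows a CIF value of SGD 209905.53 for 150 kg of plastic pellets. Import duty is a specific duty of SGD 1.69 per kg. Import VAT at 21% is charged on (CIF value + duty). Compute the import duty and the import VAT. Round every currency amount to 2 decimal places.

Import duty = 150 × 1.69 = 253.50
VAT base = CIF + duty = 209905.53 + 253.50 = 210159.03
Import VAT = 210159.03 × 21% = 44133.40

Import duty: SGD 253.50; import VAT: SGD 44133.40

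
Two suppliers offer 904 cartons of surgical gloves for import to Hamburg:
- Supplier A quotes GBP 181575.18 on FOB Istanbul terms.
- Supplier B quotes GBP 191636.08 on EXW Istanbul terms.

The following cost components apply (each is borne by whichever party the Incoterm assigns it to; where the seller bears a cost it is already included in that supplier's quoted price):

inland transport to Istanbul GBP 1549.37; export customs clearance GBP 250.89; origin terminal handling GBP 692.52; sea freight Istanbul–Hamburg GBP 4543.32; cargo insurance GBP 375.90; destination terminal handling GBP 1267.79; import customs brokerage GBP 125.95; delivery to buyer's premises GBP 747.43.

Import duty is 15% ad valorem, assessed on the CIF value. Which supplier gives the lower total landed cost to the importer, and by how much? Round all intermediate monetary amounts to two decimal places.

Supplier A is cheaper by GBP 14436.73

Supplier A (FOB):
CIF value = FOB price + freight + insurance = 181575.18 + 4543.32 + 375.90 = 186494.40
Import duty = 186494.40 × 15% = 27974.16
Buyer bears (A): 4543.32 + 375.90 + 1267.79 + 125.95 + 747.43 = 7060.39
Landed cost (A) = invoice 181575.18 + 7060.39 + duty 27974.16 = 216609.73
Supplier B (EXW):
CIF value = EXW price + inland to port + export clearance + origin terminal + freight + insurance = 191636.08 + 1549.37 + 250.89 + 692.52 + 4543.32 + 375.90 = 199048.08
Import duty = 199048.08 × 15% = 29857.21
Buyer bears (B): 1549.37 + 250.89 + 692.52 + 4543.32 + 375.90 + 1267.79 + 125.95 + 747.43 = 9553.17
Landed cost (B) = invoice 191636.08 + 9553.17 + duty 29857.21 = 231046.46
Difference = |216609.73 − 231046.46| = 14436.73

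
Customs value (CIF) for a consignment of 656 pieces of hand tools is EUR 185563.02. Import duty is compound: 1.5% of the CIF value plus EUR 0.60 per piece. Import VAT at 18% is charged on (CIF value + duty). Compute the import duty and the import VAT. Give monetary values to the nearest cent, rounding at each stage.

Ad valorem component: 185563.02 × 1.5% = 2783.45
Specific component: 656 × 0.60 = 393.60
Import duty = 2783.45 + 393.60 = 3177.05
VAT base = CIF + duty = 185563.02 + 3177.05 = 188740.07
Import VAT = 188740.07 × 18% = 33973.21

Import duty: EUR 3177.05; import VAT: EUR 33973.21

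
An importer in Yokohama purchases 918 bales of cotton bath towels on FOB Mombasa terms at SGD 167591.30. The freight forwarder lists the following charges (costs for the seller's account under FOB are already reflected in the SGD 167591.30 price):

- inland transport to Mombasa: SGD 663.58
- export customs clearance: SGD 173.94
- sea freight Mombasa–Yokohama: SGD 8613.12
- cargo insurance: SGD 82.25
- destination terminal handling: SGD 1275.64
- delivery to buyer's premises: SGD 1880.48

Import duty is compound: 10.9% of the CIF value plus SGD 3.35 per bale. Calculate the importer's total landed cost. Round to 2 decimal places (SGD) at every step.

FOB: the seller bears costs until goods are on board at the origin port; the buyer bears freight, insurance and all costs thereafter.
Already in the invoice (seller's account under FOB): inland to port, export clearance — exclude.
CIF value = FOB price + freight + insurance = 167591.30 + 8613.12 + 82.25 = 176286.67
Ad valorem component: 176286.67 × 10.9% = 19215.25
Specific component: 918 × 3.35 = 3075.30
Import duty = 19215.25 + 3075.30 = 22290.55
Buyer bears: freight 8613.12 + insurance 82.25 + destination terminal 1275.64 + delivery 1880.48 + duty 22290.55 = 34142.04
Landed cost = invoice 167591.30 + 34142.04 = 201733.34

Total landed cost: SGD 201733.34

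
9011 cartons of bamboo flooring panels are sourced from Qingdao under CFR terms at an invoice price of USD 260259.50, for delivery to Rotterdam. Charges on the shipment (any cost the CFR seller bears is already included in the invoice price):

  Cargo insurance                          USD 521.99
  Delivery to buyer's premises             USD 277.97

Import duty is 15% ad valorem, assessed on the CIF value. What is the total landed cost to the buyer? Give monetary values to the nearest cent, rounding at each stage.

CFR: the seller pays costs through ocean freight to the destination port, but not insurance.
CIF value = CFR price + insurance = 260259.50 + 521.99 = 260781.49
Import duty = 260781.49 × 15% = 39117.22
Buyer bears: insurance 521.99 + delivery 277.97 + duty 39117.22 = 39917.18
Landed cost = invoice 260259.50 + 39917.18 = 300176.68

Total landed cost: USD 300176.68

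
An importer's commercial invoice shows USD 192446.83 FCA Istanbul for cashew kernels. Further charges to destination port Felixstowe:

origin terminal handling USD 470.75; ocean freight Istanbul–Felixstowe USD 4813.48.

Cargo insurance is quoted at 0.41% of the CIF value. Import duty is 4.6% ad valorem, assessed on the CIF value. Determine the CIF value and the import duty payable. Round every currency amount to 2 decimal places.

CIF value: USD 198545.09; import duty: USD 9133.07

Let C be the CIF value. C = FCA price + pre-shipment costs + freight + 0.41% × C
C − 0.41% × C = 192446.83 + 470.75 + 4813.48
0.9959 × C = 197731.06
C = 197731.06 / 0.9959 = 198545.09
Insurance premium = 0.41% × 198545.09 = 814.03
Import duty = 198545.09 × 4.6% = 9133.07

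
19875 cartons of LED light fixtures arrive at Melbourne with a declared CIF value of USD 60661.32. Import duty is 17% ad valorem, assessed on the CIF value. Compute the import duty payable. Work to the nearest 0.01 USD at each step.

Import duty = 60661.32 × 17% = 10312.42

Import duty: USD 10312.42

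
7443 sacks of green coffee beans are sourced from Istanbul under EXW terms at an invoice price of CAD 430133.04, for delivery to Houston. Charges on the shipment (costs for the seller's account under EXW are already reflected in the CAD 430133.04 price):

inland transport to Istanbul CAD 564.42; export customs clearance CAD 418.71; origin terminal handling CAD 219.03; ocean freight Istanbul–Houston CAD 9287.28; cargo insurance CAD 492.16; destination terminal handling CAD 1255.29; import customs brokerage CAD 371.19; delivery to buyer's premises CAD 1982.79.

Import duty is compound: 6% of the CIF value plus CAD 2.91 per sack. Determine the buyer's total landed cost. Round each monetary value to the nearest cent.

EXW: the seller makes goods available at their premises; the buyer bears all onward costs.
CIF value = EXW price + inland to port + export clearance + origin terminal + freight + insurance = 430133.04 + 564.42 + 418.71 + 219.03 + 9287.28 + 492.16 = 441114.64
Ad valorem component: 441114.64 × 6% = 26466.88
Specific component: 7443 × 2.91 = 21659.13
Import duty = 26466.88 + 21659.13 = 48126.01
Buyer bears: inland to port 564.42 + export clearance 418.71 + origin terminal 219.03 + freight 9287.28 + insurance 492.16 + destination terminal 1255.29 + brokerage 371.19 + delivery 1982.79 + duty 48126.01 = 62716.88
Landed cost = invoice 430133.04 + 62716.88 = 492849.92

Total landed cost: CAD 492849.92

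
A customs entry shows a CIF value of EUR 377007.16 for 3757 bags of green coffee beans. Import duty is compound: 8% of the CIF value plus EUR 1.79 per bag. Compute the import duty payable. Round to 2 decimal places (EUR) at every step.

Import duty: EUR 36885.60

Ad valorem component: 377007.16 × 8% = 30160.57
Specific component: 3757 × 1.79 = 6725.03
Import duty = 30160.57 + 6725.03 = 36885.60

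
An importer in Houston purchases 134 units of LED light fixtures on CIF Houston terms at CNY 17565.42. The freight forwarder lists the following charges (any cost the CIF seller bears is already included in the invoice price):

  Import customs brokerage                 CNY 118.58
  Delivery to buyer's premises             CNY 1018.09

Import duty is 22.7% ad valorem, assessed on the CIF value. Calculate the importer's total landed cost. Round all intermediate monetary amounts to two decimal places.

CIF: the seller pays costs through ocean freight and marine insurance to the destination port.
The CIF price already equals the CIF value: 17565.42
Import duty = 17565.42 × 22.7% = 3987.35
Buyer bears: brokerage 118.58 + delivery 1018.09 + duty 3987.35 = 5124.02
Landed cost = invoice 17565.42 + 5124.02 = 22689.44

Total landed cost: CNY 22689.44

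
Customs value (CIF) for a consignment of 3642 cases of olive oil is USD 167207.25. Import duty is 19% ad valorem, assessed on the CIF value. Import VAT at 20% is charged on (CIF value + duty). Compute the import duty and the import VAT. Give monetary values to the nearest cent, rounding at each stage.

Import duty = 167207.25 × 19% = 31769.38
VAT base = CIF + duty = 167207.25 + 31769.38 = 198976.63
Import VAT = 198976.63 × 20% = 39795.33

Import duty: USD 31769.38; import VAT: USD 39795.33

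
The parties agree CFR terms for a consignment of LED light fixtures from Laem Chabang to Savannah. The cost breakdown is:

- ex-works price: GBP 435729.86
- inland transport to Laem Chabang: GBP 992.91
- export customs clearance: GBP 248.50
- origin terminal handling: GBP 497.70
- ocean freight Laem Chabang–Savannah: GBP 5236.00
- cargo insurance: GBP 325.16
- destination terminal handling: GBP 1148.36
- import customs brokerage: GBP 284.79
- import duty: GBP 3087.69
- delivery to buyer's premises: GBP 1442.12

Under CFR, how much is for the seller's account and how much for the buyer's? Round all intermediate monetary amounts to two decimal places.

Seller: GBP 442704.97; buyer: GBP 6288.12

CFR: the seller pays costs through ocean freight to the destination port, but not insurance.
Seller's account: goods 435729.86 + inland to port 992.91 + export clearance 248.50 + origin terminal 497.70 + freight 5236.00 = 442704.97
Buyer's account: insurance 325.16 + destination terminal 1148.36 + brokerage 284.79 + duty 3087.69 + delivery 1442.12 = 6288.12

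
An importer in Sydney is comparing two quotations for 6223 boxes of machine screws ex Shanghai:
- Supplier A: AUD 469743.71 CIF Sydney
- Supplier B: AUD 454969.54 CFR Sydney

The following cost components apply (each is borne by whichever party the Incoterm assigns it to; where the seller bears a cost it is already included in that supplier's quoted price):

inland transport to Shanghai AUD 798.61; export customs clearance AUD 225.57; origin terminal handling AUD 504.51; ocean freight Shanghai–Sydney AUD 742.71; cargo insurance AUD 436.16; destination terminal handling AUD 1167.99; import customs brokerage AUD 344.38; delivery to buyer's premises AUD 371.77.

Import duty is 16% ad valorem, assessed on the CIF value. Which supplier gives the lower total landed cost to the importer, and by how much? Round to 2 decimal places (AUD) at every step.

Supplier A (CIF):
The CIF price already equals the CIF value: 469743.71
Import duty = 469743.71 × 16% = 75158.99
Buyer bears (A): 1167.99 + 344.38 + 371.77 = 1884.14
Landed cost (A) = invoice 469743.71 + 1884.14 + duty 75158.99 = 546786.84
Supplier B (CFR):
CIF value = CFR price + insurance = 454969.54 + 436.16 = 455405.70
Import duty = 455405.70 × 16% = 72864.91
Buyer bears (B): 436.16 + 1167.99 + 344.38 + 371.77 = 2320.30
Landed cost (B) = invoice 454969.54 + 2320.30 + duty 72864.91 = 530154.75
Difference = |546786.84 − 530154.75| = 16632.09

Supplier B is cheaper by AUD 16632.09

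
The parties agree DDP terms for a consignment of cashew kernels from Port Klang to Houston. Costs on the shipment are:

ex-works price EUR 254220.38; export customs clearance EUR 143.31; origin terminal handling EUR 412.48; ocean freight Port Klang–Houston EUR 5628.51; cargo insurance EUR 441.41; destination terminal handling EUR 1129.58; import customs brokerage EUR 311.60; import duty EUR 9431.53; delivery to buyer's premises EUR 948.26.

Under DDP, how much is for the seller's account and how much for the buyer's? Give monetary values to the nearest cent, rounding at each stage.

Seller: EUR 272667.06; buyer: EUR 0.00

DDP: the seller bears all costs including import duty.
Seller's account: goods 254220.38 + export clearance 143.31 + origin terminal 412.48 + freight 5628.51 + insurance 441.41 + destination terminal 1129.58 + brokerage 311.60 + duty 9431.53 + delivery 948.26 = 272667.06
Buyer's account: 0.00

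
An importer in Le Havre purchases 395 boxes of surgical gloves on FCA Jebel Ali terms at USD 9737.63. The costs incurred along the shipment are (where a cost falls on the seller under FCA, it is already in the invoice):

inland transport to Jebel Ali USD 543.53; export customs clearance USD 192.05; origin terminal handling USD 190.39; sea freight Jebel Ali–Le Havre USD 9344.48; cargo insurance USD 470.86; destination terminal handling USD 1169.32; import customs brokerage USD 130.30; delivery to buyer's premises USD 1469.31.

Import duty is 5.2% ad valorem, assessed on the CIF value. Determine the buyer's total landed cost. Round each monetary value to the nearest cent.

Total landed cost: USD 23538.94

FCA: the seller delivers export-cleared goods to the carrier; the buyer bears costs from that point.
Already in the invoice (seller's account under FCA): inland to port, export clearance — exclude.
CIF value = FCA price + origin terminal + freight + insurance = 9737.63 + 190.39 + 9344.48 + 470.86 = 19743.36
Import duty = 19743.36 × 5.2% = 1026.65
Buyer bears: origin terminal 190.39 + freight 9344.48 + insurance 470.86 + destination terminal 1169.32 + brokerage 130.30 + delivery 1469.31 + duty 1026.65 = 13801.31
Landed cost = invoice 9737.63 + 13801.31 = 23538.94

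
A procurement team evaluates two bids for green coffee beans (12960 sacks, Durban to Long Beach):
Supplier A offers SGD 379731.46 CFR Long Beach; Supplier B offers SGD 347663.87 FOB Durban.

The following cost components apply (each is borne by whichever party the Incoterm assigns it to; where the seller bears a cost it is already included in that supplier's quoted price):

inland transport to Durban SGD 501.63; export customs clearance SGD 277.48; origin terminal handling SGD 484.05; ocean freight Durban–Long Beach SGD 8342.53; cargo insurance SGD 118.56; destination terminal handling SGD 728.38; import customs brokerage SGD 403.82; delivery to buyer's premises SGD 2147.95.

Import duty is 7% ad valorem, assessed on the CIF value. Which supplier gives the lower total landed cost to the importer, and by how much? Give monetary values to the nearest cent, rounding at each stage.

Supplier A (CFR):
CIF value = CFR price + insurance = 379731.46 + 118.56 = 379850.02
Import duty = 379850.02 × 7% = 26589.50
Buyer bears (A): 118.56 + 728.38 + 403.82 + 2147.95 = 3398.71
Landed cost (A) = invoice 379731.46 + 3398.71 + duty 26589.50 = 409719.67
Supplier B (FOB):
CIF value = FOB price + freight + insurance = 347663.87 + 8342.53 + 118.56 = 356124.96
Import duty = 356124.96 × 7% = 24928.75
Buyer bears (B): 8342.53 + 118.56 + 728.38 + 403.82 + 2147.95 = 11741.24
Landed cost (B) = invoice 347663.87 + 11741.24 + duty 24928.75 = 384333.86
Difference = |409719.67 − 384333.86| = 25385.81

Supplier B is cheaper by SGD 25385.81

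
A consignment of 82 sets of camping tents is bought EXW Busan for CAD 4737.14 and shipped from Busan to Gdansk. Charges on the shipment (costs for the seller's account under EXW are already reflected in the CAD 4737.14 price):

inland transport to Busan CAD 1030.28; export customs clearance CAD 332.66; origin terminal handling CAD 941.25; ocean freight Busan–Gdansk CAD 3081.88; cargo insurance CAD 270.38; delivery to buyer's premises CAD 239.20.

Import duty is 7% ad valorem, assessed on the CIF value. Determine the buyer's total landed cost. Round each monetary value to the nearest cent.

EXW: the seller makes goods available at their premises; the buyer bears all onward costs.
CIF value = EXW price + inland to port + export clearance + origin terminal + freight + insurance = 4737.14 + 1030.28 + 332.66 + 941.25 + 3081.88 + 270.38 = 10393.59
Import duty = 10393.59 × 7% = 727.55
Buyer bears: inland to port 1030.28 + export clearance 332.66 + origin terminal 941.25 + freight 3081.88 + insurance 270.38 + delivery 239.20 + duty 727.55 = 6623.20
Landed cost = invoice 4737.14 + 6623.20 = 11360.34

Total landed cost: CAD 11360.34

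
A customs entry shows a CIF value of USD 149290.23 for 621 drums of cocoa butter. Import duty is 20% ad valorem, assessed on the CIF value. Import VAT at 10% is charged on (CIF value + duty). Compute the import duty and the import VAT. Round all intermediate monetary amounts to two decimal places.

Import duty = 149290.23 × 20% = 29858.05
VAT base = CIF + duty = 149290.23 + 29858.05 = 179148.28
Import VAT = 179148.28 × 10% = 17914.83

Import duty: USD 29858.05; import VAT: USD 17914.83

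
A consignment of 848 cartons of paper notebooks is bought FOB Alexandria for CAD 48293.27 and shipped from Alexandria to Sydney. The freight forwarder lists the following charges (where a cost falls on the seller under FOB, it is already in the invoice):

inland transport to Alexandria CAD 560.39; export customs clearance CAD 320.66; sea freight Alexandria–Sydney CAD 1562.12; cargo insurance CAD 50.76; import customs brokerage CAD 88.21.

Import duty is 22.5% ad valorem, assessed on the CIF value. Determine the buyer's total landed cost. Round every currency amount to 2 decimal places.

FOB: the seller bears costs until goods are on board at the origin port; the buyer bears freight, insurance and all costs thereafter.
Already in the invoice (seller's account under FOB): inland to port, export clearance — exclude.
CIF value = FOB price + freight + insurance = 48293.27 + 1562.12 + 50.76 = 49906.15
Import duty = 49906.15 × 22.5% = 11228.88
Buyer bears: freight 1562.12 + insurance 50.76 + brokerage 88.21 + duty 11228.88 = 12929.97
Landed cost = invoice 48293.27 + 12929.97 = 61223.24

Total landed cost: CAD 61223.24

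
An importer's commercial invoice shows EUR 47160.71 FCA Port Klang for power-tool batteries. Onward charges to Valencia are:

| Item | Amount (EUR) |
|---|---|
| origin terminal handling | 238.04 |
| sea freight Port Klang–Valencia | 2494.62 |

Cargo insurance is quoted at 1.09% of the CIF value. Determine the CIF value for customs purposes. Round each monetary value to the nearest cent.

Let C be the CIF value. C = FCA price + pre-shipment costs + freight + 1.09% × C
C − 1.09% × C = 47160.71 + 238.04 + 2494.62
0.9891 × C = 49893.37
C = 49893.37 / 0.9891 = 50443.20
Insurance premium = 1.09% × 50443.20 = 549.83

CIF value: EUR 50443.20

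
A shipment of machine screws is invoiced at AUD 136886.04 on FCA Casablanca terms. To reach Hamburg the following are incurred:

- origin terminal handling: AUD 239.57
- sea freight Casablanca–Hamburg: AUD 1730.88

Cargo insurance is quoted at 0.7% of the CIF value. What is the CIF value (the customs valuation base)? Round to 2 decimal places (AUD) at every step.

Let C be the CIF value. C = FCA price + pre-shipment costs + freight + 0.7% × C
C − 0.7% × C = 136886.04 + 239.57 + 1730.88
0.993 × C = 138856.49
C = 138856.49 / 0.993 = 139835.34
Insurance premium = 0.7% × 139835.34 = 978.85

CIF value: AUD 139835.34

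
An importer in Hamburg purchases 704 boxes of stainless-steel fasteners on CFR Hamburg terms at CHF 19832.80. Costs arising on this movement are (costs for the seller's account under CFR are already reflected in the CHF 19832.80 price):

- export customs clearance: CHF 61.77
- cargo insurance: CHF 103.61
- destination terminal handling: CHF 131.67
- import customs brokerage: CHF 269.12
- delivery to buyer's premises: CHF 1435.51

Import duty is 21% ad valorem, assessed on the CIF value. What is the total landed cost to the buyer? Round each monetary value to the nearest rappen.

Total landed cost: CHF 25959.36

CFR: the seller pays costs through ocean freight to the destination port, but not insurance.
Already in the invoice (seller's account under CFR): export clearance — exclude.
CIF value = CFR price + insurance = 19832.80 + 103.61 = 19936.41
Import duty = 19936.41 × 21% = 4186.65
Buyer bears: insurance 103.61 + destination terminal 131.67 + brokerage 269.12 + delivery 1435.51 + duty 4186.65 = 6126.56
Landed cost = invoice 19832.80 + 6126.56 = 25959.36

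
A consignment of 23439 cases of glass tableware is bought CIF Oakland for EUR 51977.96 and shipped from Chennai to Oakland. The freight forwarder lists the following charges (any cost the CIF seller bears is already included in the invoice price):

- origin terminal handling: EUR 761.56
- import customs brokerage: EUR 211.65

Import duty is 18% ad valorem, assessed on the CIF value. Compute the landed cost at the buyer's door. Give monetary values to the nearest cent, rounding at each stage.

Total landed cost: EUR 61545.64

CIF: the seller pays costs through ocean freight and marine insurance to the destination port.
Already in the invoice (seller's account under CIF): origin terminal — exclude.
The CIF price already equals the CIF value: 51977.96
Import duty = 51977.96 × 18% = 9356.03
Buyer bears: brokerage 211.65 + duty 9356.03 = 9567.68
Landed cost = invoice 51977.96 + 9567.68 = 61545.64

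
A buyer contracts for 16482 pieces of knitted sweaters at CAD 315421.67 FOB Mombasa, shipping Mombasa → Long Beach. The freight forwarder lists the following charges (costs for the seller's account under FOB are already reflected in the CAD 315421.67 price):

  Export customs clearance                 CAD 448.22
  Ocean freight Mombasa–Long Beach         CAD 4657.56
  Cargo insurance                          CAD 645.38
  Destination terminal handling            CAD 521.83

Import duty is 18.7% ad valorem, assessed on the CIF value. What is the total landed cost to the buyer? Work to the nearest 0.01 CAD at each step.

Total landed cost: CAD 381221.94

FOB: the seller bears costs until goods are on board at the origin port; the buyer bears freight, insurance and all costs thereafter.
Already in the invoice (seller's account under FOB): export clearance — exclude.
CIF value = FOB price + freight + insurance = 315421.67 + 4657.56 + 645.38 = 320724.61
Import duty = 320724.61 × 18.7% = 59975.50
Buyer bears: freight 4657.56 + insurance 645.38 + destination terminal 521.83 + duty 59975.50 = 65800.27
Landed cost = invoice 315421.67 + 65800.27 = 381221.94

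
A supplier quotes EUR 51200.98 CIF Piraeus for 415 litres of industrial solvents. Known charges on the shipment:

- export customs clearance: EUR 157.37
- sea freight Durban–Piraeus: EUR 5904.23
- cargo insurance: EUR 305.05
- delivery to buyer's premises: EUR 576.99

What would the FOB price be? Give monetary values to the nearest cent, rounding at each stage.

FOB price: EUR 44991.70

Not relevant to the conversion: export clearance — on the seller under both CIF and FOB; already in the CIF price and stays in the FOB price. delivery — on the buyer under both terms; not part of either seller's price.
From CIF to FOB, the seller no longer bears: freight, insurance.
FOB price = 51200.98 − 5904.23 − 305.05 = 44991.70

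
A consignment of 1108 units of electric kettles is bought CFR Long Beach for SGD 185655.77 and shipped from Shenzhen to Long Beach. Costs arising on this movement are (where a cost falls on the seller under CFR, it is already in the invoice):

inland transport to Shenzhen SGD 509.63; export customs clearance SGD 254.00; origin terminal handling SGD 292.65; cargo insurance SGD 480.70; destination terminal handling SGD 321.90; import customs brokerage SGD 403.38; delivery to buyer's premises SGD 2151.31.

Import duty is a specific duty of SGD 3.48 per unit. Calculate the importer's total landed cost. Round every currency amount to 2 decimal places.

CFR: the seller pays costs through ocean freight to the destination port, but not insurance.
Already in the invoice (seller's account under CFR): inland to port, export clearance, origin terminal — exclude.
CIF value = CFR price + insurance = 185655.77 + 480.70 = 186136.47
Import duty = 1108 × 3.48 = 3855.84
Buyer bears: insurance 480.70 + destination terminal 321.90 + brokerage 403.38 + delivery 2151.31 + duty 3855.84 = 7213.13
Landed cost = invoice 185655.77 + 7213.13 = 192868.90

Total landed cost: SGD 192868.90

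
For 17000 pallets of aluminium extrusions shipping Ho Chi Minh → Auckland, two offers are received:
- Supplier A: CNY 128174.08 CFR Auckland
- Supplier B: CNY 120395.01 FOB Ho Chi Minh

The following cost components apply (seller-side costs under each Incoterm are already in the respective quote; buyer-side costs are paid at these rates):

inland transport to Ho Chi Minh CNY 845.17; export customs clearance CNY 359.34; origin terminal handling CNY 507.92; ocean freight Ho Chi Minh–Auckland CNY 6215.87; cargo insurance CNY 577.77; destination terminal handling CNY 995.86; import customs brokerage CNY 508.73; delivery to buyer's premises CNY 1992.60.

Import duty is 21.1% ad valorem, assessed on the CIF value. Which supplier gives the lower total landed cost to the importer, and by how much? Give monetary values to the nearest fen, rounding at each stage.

Supplier B is cheaper by CNY 1893.03

Supplier A (CFR):
CIF value = CFR price + insurance = 128174.08 + 577.77 = 128751.85
Import duty = 128751.85 × 21.1% = 27166.64
Buyer bears (A): 577.77 + 995.86 + 508.73 + 1992.60 = 4074.96
Landed cost (A) = invoice 128174.08 + 4074.96 + duty 27166.64 = 159415.68
Supplier B (FOB):
CIF value = FOB price + freight + insurance = 120395.01 + 6215.87 + 577.77 = 127188.65
Import duty = 127188.65 × 21.1% = 26836.81
Buyer bears (B): 6215.87 + 577.77 + 995.86 + 508.73 + 1992.60 = 10290.83
Landed cost (B) = invoice 120395.01 + 10290.83 + duty 26836.81 = 157522.65
Difference = |159415.68 − 157522.65| = 1893.03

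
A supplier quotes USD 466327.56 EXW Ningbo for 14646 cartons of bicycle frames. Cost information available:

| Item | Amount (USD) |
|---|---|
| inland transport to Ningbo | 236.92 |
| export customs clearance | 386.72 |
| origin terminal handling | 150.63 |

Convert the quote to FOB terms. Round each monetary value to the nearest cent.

From EXW to FOB, the seller additionally bears: inland to port, export clearance, origin terminal.
FOB price = 466327.56 + 236.92 + 386.72 + 150.63 = 467101.83

FOB price: USD 467101.83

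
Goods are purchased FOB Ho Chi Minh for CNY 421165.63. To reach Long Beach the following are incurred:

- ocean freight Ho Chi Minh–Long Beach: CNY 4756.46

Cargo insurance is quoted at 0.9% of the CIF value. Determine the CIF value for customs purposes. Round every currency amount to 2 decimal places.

Let C be the CIF value. C = FOB price + freight + 0.9% × C
C − 0.9% × C = 421165.63 + 4756.46
0.991 × C = 425922.09
C = 425922.09 / 0.991 = 429790.20
Insurance premium = 0.9% × 429790.20 = 3868.11

CIF value: CNY 429790.20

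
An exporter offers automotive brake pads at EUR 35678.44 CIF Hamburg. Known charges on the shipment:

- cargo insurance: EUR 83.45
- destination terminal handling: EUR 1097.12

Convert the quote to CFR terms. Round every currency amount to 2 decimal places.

CFR price: EUR 35594.99

Not relevant to the conversion: destination terminal — on the buyer under both terms; not part of either seller's price.
From CIF to CFR, the seller no longer bears: insurance.
CFR price = 35678.44 − 83.45 = 35594.99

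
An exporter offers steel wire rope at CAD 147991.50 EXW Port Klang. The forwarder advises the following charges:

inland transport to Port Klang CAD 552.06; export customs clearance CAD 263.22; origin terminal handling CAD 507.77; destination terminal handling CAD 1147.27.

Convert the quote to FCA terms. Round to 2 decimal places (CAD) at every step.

Not relevant to the conversion: destination terminal, origin terminal — on the buyer under both terms; not part of either seller's price.
From EXW to FCA, the seller additionally bears: inland to port, export clearance.
FCA price = 147991.50 + 552.06 + 263.22 = 148806.78

FCA price: CAD 148806.78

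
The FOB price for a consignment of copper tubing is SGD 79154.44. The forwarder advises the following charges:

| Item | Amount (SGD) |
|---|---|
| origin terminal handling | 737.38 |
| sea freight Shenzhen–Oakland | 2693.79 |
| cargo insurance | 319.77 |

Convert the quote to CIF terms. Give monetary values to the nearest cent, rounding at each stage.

CIF price: SGD 82168.00

Not relevant to the conversion: origin terminal — on the seller under both FOB and CIF; already in the FOB price and stays in the CIF price.
From FOB to CIF, the seller additionally bears: freight, insurance.
CIF price = 79154.44 + 2693.79 + 319.77 = 82168.00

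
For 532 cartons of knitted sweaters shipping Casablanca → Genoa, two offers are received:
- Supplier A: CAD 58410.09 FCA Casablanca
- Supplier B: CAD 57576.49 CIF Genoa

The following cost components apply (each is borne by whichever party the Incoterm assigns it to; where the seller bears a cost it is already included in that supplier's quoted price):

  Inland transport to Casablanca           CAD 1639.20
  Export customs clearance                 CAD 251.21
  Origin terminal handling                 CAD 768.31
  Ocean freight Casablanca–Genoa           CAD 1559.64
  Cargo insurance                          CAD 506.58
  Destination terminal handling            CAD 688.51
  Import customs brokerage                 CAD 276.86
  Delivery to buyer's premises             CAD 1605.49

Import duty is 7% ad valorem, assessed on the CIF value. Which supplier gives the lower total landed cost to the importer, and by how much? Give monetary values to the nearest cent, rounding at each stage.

Supplier B is cheaper by CAD 3924.90

Supplier A (FCA):
CIF value = FCA price + origin terminal + freight + insurance = 58410.09 + 768.31 + 1559.64 + 506.58 = 61244.62
Import duty = 61244.62 × 7% = 4287.12
Buyer bears (A): 768.31 + 1559.64 + 506.58 + 688.51 + 276.86 + 1605.49 = 5405.39
Landed cost (A) = invoice 58410.09 + 5405.39 + duty 4287.12 = 68102.60
Supplier B (CIF):
The CIF price already equals the CIF value: 57576.49
Import duty = 57576.49 × 7% = 4030.35
Buyer bears (B): 688.51 + 276.86 + 1605.49 = 2570.86
Landed cost (B) = invoice 57576.49 + 2570.86 + duty 4030.35 = 64177.70
Difference = |68102.60 − 64177.70| = 3924.90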